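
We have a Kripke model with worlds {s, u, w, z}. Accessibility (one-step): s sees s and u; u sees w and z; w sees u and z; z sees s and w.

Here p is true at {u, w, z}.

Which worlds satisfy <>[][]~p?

s: successors {s, u}; [][]~p there: s:F, u:F. ✗
u: successors {w, z}; [][]~p there: w:F, z:F. ✗
w: successors {u, z}; [][]~p there: u:F, z:F. ✗
z: successors {s, w}; [][]~p there: s:F, w:F. ✗

∅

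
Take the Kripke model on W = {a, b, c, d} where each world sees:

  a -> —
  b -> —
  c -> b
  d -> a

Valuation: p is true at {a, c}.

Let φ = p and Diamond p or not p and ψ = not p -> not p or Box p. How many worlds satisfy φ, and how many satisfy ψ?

2 and 4

For p and Diamond p or not p:
a: p and Diamond p is F, not p is F. ✗
b: p and Diamond p is F, not p is T. ✓
c: p and Diamond p is F, not p is F. ✗
d: p and Diamond p is F, not p is T. ✓
— 2 worlds.
For not p -> not p or Box p:
a: not p is F, not p or Box p is T. ✓
b: not p is T, not p or Box p is T. ✓
c: not p is F, not p or Box p is F. ✓
d: not p is T, not p or Box p is T. ✓
— 4 worlds.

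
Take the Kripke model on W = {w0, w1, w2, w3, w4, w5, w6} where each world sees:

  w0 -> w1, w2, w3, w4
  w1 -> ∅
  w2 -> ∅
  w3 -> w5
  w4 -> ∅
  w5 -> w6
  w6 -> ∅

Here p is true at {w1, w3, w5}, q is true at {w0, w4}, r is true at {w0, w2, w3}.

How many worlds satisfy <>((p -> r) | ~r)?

3

w0: successors {w1, w2, w3, w4}; (p -> r) | ~r there: w1:T, w2:T, w3:T, w4:T. ✓
w1: no successors, so <>((p -> r) | ~r) fails. ✗
w2: no successors, so <>((p -> r) | ~r) fails. ✗
w3: successors {w5}; (p -> r) | ~r there: w5:T. ✓
w4: no successors, so <>((p -> r) | ~r) fails. ✗
w5: successors {w6}; (p -> r) | ~r there: w6:T. ✓
w6: no successors, so <>((p -> r) | ~r) fails. ✗
Satisfying worlds: {w0, w3, w5}.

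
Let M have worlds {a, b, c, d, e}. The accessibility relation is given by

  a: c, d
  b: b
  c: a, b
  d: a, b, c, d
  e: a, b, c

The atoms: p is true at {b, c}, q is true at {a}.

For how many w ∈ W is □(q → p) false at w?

3

a: successors {c, d}; q → p there: c:T, d:T. ✓
b: successors {b}; q → p there: b:T. ✓
c: successors {a, b}; q → p there: a:F, b:T. ✗
d: successors {a, b, c, d}; q → p there: a:F, b:T, c:T, d:T. ✗
e: successors {a, b, c}; q → p there: a:F, b:T, c:T. ✗
Satisfying worlds: {a, b}.
So □(q → p) fails at the other 3 worlds.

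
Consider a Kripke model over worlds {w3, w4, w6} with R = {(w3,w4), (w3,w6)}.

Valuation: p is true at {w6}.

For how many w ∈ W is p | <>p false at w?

1

w3: p is F, <>p is T. ✓
w4: p is F, <>p is F. ✗
w6: p is T, <>p is F. ✓
Satisfying worlds: {w3, w6}.
So p | <>p fails at the other 1 world.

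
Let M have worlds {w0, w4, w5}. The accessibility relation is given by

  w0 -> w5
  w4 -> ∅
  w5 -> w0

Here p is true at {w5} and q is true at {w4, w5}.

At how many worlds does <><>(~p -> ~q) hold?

2

w0: successors {w5}; <>(~p -> ~q) there: w5:T. ✓
w4: no successors, so <><>(~p -> ~q) fails. ✗
w5: successors {w0}; <>(~p -> ~q) there: w0:T. ✓
Satisfying worlds: {w0, w5}.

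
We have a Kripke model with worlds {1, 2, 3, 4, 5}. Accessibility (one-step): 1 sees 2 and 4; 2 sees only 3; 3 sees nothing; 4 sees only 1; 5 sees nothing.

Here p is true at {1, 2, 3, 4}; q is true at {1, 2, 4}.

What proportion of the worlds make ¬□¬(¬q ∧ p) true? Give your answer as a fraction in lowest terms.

1: □¬(¬q ∧ p) is T. ✗
2: □¬(¬q ∧ p) is F. ✓
3: □¬(¬q ∧ p) is T. ✗
4: □¬(¬q ∧ p) is T. ✗
5: □¬(¬q ∧ p) is T. ✗
That's 1 of 5 worlds, so 1/5.

1/5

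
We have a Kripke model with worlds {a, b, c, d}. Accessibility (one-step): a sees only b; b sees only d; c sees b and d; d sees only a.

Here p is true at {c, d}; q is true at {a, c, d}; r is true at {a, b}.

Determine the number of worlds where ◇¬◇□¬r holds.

a: successors {b}; ¬◇□¬r there: b:T. ✓
b: successors {d}; ¬◇□¬r there: d:T. ✓
c: successors {b, d}; ¬◇□¬r there: b:T, d:T. ✓
d: successors {a}; ¬◇□¬r there: a:F. ✗
Satisfying worlds: {a, b, c}.

3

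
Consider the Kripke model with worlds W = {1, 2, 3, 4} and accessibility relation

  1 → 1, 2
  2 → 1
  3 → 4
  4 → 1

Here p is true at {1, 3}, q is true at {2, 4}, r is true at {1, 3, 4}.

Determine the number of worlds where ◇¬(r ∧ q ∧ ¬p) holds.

3

1: successors {1, 2}; ¬(r ∧ q ∧ ¬p) there: 1:T, 2:T. ✓
2: successors {1}; ¬(r ∧ q ∧ ¬p) there: 1:T. ✓
3: successors {4}; ¬(r ∧ q ∧ ¬p) there: 4:F. ✗
4: successors {1}; ¬(r ∧ q ∧ ¬p) there: 1:T. ✓
Satisfying worlds: {1, 2, 4}.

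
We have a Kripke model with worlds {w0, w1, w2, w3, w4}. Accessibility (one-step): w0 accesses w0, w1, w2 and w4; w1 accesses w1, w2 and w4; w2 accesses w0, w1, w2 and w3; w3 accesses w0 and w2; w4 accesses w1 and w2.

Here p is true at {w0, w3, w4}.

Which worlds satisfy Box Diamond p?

w0: successors {w0, w1, w2, w4}; Diamond p there: w0:T, w1:T, w2:T, w4:F. ✗
w1: successors {w1, w2, w4}; Diamond p there: w1:T, w2:T, w4:F. ✗
w2: successors {w0, w1, w2, w3}; Diamond p there: w0:T, w1:T, w2:T, w3:T. ✓
w3: successors {w0, w2}; Diamond p there: w0:T, w2:T. ✓
w4: successors {w1, w2}; Diamond p there: w1:T, w2:T. ✓

{w2, w3, w4}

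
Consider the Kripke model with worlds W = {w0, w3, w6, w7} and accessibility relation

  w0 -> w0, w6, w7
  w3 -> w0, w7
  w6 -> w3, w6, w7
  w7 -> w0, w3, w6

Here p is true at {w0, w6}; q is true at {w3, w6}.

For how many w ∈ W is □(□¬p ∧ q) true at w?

0

w0: successors {w0, w6, w7}; □¬p ∧ q there: w0:F, w6:F, w7:F. ✗
w3: successors {w0, w7}; □¬p ∧ q there: w0:F, w7:F. ✗
w6: successors {w3, w6, w7}; □¬p ∧ q there: w3:F, w6:F, w7:F. ✗
w7: successors {w0, w3, w6}; □¬p ∧ q there: w0:F, w3:F, w6:F. ✗
Satisfying worlds: ∅.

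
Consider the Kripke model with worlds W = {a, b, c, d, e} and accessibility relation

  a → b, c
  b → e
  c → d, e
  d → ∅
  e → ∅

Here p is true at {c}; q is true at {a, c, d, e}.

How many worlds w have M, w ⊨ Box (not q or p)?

a: successors {b, c}; not q or p there: b:T, c:T. ✓
b: successors {e}; not q or p there: e:F. ✗
c: successors {d, e}; not q or p there: d:F, e:F. ✗
d: no successors, so Box (not q or p) holds vacuously. ✓
e: no successors, so Box (not q or p) holds vacuously. ✓
Satisfying worlds: {a, d, e}.

3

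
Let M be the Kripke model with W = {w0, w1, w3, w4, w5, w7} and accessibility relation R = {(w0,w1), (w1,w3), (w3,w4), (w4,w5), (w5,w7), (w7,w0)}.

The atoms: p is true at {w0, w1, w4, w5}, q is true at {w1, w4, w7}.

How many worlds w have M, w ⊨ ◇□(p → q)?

4

w0: successors {w1}; □(p → q) there: w1:T. ✓
w1: successors {w3}; □(p → q) there: w3:T. ✓
w3: successors {w4}; □(p → q) there: w4:F. ✗
w4: successors {w5}; □(p → q) there: w5:T. ✓
w5: successors {w7}; □(p → q) there: w7:F. ✗
w7: successors {w0}; □(p → q) there: w0:T. ✓
Satisfying worlds: {w0, w1, w4, w7}.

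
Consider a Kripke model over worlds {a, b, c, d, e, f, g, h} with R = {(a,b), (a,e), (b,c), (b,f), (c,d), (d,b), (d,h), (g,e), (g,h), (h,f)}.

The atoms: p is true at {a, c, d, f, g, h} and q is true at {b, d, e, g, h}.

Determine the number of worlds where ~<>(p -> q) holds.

a: <>(p -> q) is T. ✗
b: <>(p -> q) is F. ✓
c: <>(p -> q) is T. ✗
d: <>(p -> q) is T. ✗
e: <>(p -> q) is F. ✓
f: <>(p -> q) is F. ✓
g: <>(p -> q) is T. ✗
h: <>(p -> q) is F. ✓
Satisfying worlds: {b, e, f, h}.

4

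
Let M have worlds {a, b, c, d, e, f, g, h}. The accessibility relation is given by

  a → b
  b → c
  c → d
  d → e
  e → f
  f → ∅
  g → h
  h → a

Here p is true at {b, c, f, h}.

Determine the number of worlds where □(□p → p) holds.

a: successors {b}; □p → p there: b:T. ✓
b: successors {c}; □p → p there: c:T. ✓
c: successors {d}; □p → p there: d:T. ✓
d: successors {e}; □p → p there: e:F. ✗
e: successors {f}; □p → p there: f:T. ✓
f: no successors, so □(□p → p) holds vacuously. ✓
g: successors {h}; □p → p there: h:T. ✓
h: successors {a}; □p → p there: a:F. ✗
Satisfying worlds: {a, b, c, e, f, g}.

6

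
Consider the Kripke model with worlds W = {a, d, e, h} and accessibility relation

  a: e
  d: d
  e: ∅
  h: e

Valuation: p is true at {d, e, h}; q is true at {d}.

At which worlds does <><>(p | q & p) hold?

a: successors {e}; <>(p | q & p) there: e:F. ✗
d: successors {d}; <>(p | q & p) there: d:T. ✓
e: no successors, so <><>(p | q & p) fails. ✗
h: successors {e}; <>(p | q & p) there: e:F. ✗

{d}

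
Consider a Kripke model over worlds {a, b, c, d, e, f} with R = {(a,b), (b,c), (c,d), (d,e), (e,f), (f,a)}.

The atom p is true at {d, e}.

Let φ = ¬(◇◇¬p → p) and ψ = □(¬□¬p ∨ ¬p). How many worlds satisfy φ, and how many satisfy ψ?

2 and 5

For ¬(◇◇¬p → p):
a: ◇◇¬p → p is F. ✓
b: ◇◇¬p → p is T. ✗
c: ◇◇¬p → p is T. ✗
d: ◇◇¬p → p is T. ✗
e: ◇◇¬p → p is T. ✗
f: ◇◇¬p → p is F. ✓
— 2 worlds.
For □(¬□¬p ∨ ¬p):
a: successors {b}; ¬□¬p ∨ ¬p there: b:T. ✓
b: successors {c}; ¬□¬p ∨ ¬p there: c:T. ✓
c: successors {d}; ¬□¬p ∨ ¬p there: d:T. ✓
d: successors {e}; ¬□¬p ∨ ¬p there: e:F. ✗
e: successors {f}; ¬□¬p ∨ ¬p there: f:T. ✓
f: successors {a}; ¬□¬p ∨ ¬p there: a:T. ✓
— 5 worlds.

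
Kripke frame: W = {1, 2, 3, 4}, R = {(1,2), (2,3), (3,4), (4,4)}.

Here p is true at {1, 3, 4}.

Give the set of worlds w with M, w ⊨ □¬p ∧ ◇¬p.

{1}

1: □¬p is T, ◇¬p is T. ✓
2: □¬p is F, ◇¬p is F. ✗
3: □¬p is F, ◇¬p is F. ✗
4: □¬p is F, ◇¬p is F. ✗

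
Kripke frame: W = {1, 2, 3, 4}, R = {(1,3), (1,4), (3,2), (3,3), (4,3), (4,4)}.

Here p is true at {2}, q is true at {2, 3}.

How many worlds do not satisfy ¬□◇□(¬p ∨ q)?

1: □◇□(¬p ∨ q) is T. ✗
2: □◇□(¬p ∨ q) is T. ✗
3: □◇□(¬p ∨ q) is F. ✓
4: □◇□(¬p ∨ q) is T. ✗
Satisfying worlds: {3}.
So ¬□◇□(¬p ∨ q) fails at the other 3 worlds.

3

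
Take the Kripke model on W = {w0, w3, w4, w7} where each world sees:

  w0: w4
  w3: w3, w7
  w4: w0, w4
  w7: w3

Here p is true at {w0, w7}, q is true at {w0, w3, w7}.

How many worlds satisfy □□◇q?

w0: successors {w4}; □◇q there: w4:F. ✗
w3: successors {w3, w7}; □◇q there: w3:T, w7:T. ✓
w4: successors {w0, w4}; □◇q there: w0:T, w4:F. ✗
w7: successors {w3}; □◇q there: w3:T. ✓
Satisfying worlds: {w3, w7}.

2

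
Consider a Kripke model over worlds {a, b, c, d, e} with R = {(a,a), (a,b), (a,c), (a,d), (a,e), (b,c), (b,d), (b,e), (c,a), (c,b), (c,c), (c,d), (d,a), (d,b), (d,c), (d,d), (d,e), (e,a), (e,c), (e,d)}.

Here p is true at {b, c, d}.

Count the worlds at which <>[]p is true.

0

a: successors {a, b, c, d, e}; []p there: a:F, b:F, c:F, d:F, e:F. ✗
b: successors {c, d, e}; []p there: c:F, d:F, e:F. ✗
c: successors {a, b, c, d}; []p there: a:F, b:F, c:F, d:F. ✗
d: successors {a, b, c, d, e}; []p there: a:F, b:F, c:F, d:F, e:F. ✗
e: successors {a, c, d}; []p there: a:F, c:F, d:F. ✗
Satisfying worlds: ∅.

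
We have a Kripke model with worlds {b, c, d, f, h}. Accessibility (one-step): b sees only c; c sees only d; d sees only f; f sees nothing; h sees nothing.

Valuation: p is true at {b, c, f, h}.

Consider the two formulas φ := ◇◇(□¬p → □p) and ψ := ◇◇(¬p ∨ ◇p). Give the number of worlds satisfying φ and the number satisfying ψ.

For ◇◇(□¬p → □p):
b: successors {c}; ◇(□¬p → □p) there: c:T. ✓
c: successors {d}; ◇(□¬p → □p) there: d:T. ✓
d: successors {f}; ◇(□¬p → □p) there: f:F. ✗
f: no successors, so ◇◇(□¬p → □p) fails. ✗
h: no successors, so ◇◇(□¬p → □p) fails. ✗
— 2 worlds.
For ◇◇(¬p ∨ ◇p):
b: successors {c}; ◇(¬p ∨ ◇p) there: c:T. ✓
c: successors {d}; ◇(¬p ∨ ◇p) there: d:F. ✗
d: successors {f}; ◇(¬p ∨ ◇p) there: f:F. ✗
f: no successors, so ◇◇(¬p ∨ ◇p) fails. ✗
h: no successors, so ◇◇(¬p ∨ ◇p) fails. ✗
— 1 world.

2 and 1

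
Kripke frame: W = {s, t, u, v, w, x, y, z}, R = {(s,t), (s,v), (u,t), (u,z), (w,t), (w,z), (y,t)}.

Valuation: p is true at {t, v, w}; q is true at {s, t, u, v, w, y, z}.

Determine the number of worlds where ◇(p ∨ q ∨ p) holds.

4

s: successors {t, v}; p ∨ q ∨ p there: t:T, v:T. ✓
t: no successors, so ◇(p ∨ q ∨ p) fails. ✗
u: successors {t, z}; p ∨ q ∨ p there: t:T, z:T. ✓
v: no successors, so ◇(p ∨ q ∨ p) fails. ✗
w: successors {t, z}; p ∨ q ∨ p there: t:T, z:T. ✓
x: no successors, so ◇(p ∨ q ∨ p) fails. ✗
y: successors {t}; p ∨ q ∨ p there: t:T. ✓
z: no successors, so ◇(p ∨ q ∨ p) fails. ✗
Satisfying worlds: {s, u, w, y}.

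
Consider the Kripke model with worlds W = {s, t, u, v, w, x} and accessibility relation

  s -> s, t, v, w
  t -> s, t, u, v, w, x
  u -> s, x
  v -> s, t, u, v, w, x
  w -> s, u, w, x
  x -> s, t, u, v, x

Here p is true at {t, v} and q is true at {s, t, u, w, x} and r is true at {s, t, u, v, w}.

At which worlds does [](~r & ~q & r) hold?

s: successors {s, t, v, w}; ~r & ~q & r there: s:F, t:F, v:F, w:F. ✗
t: successors {s, t, u, v, w, x}; ~r & ~q & r there: s:F, t:F, u:F, v:F, w:F, x:F. ✗
u: successors {s, x}; ~r & ~q & r there: s:F, x:F. ✗
v: successors {s, t, u, v, w, x}; ~r & ~q & r there: s:F, t:F, u:F, v:F, w:F, x:F. ✗
w: successors {s, u, w, x}; ~r & ~q & r there: s:F, u:F, w:F, x:F. ✗
x: successors {s, t, u, v, x}; ~r & ~q & r there: s:F, t:F, u:F, v:F, x:F. ✗

∅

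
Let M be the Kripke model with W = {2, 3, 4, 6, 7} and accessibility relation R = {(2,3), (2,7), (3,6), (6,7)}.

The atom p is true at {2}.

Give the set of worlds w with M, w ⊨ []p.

2: successors {3, 7}; p there: 3:F, 7:F. ✗
3: successors {6}; p there: 6:F. ✗
4: no successors, so []p holds vacuously. ✓
6: successors {7}; p there: 7:F. ✗
7: no successors, so []p holds vacuously. ✓

{4, 7}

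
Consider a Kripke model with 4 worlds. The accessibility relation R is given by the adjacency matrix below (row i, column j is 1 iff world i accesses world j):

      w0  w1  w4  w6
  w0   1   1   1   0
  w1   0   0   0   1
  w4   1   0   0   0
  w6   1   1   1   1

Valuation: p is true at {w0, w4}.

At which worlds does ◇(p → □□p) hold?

w0: successors {w0, w1, w4}; p → □□p there: w0:F, w1:T, w4:F. ✓
w1: successors {w6}; p → □□p there: w6:T. ✓
w4: successors {w0}; p → □□p there: w0:F. ✗
w6: successors {w0, w1, w4, w6}; p → □□p there: w0:F, w1:T, w4:F, w6:T. ✓

{w0, w1, w6}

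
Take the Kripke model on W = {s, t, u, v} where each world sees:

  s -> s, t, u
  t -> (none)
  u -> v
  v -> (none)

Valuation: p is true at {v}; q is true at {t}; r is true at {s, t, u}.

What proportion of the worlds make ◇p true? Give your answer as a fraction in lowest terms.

1/4

s: successors {s, t, u}; p there: s:F, t:F, u:F. ✗
t: no successors, so ◇p fails. ✗
u: successors {v}; p there: v:T. ✓
v: no successors, so ◇p fails. ✗
That's 1 of 4 worlds, so 1/4.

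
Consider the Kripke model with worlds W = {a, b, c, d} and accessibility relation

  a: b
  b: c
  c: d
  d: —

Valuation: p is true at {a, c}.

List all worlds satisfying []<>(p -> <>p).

{b, d}

a: successors {b}; <>(p -> <>p) there: b:F. ✗
b: successors {c}; <>(p -> <>p) there: c:T. ✓
c: successors {d}; <>(p -> <>p) there: d:F. ✗
d: no successors, so []<>(p -> <>p) holds vacuously. ✓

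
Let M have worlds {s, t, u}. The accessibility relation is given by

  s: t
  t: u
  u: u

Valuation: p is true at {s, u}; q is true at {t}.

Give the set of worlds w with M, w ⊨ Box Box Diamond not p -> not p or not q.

{s, t, u}

s: Box Box Diamond not p is F, not p or not q is T. ✓
t: Box Box Diamond not p is F, not p or not q is T. ✓
u: Box Box Diamond not p is F, not p or not q is T. ✓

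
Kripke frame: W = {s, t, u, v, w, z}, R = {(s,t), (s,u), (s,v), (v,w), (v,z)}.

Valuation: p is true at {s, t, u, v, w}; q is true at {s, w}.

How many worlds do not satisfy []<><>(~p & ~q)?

2

s: successors {t, u, v}; <><>(~p & ~q) there: t:F, u:F, v:F. ✗
t: no successors, so []<><>(~p & ~q) holds vacuously. ✓
u: no successors, so []<><>(~p & ~q) holds vacuously. ✓
v: successors {w, z}; <><>(~p & ~q) there: w:F, z:F. ✗
w: no successors, so []<><>(~p & ~q) holds vacuously. ✓
z: no successors, so []<><>(~p & ~q) holds vacuously. ✓
Satisfying worlds: {t, u, w, z}.
So []<><>(~p & ~q) fails at the other 2 worlds.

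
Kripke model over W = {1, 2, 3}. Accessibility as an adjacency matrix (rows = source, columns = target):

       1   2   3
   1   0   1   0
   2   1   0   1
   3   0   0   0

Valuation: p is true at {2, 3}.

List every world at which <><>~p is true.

1: successors {2}; <>~p there: 2:T. ✓
2: successors {1, 3}; <>~p there: 1:F, 3:F. ✗
3: no successors, so <><>~p fails. ✗

{1}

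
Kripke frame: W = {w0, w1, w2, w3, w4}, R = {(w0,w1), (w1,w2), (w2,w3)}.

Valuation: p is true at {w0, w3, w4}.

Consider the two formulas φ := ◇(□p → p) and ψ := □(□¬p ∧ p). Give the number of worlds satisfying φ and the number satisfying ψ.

For ◇(□p → p):
w0: successors {w1}; □p → p there: w1:T. ✓
w1: successors {w2}; □p → p there: w2:F. ✗
w2: successors {w3}; □p → p there: w3:T. ✓
w3: no successors, so ◇(□p → p) fails. ✗
w4: no successors, so ◇(□p → p) fails. ✗
— 2 worlds.
For □(□¬p ∧ p):
w0: successors {w1}; □¬p ∧ p there: w1:F. ✗
w1: successors {w2}; □¬p ∧ p there: w2:F. ✗
w2: successors {w3}; □¬p ∧ p there: w3:T. ✓
w3: no successors, so □(□¬p ∧ p) holds vacuously. ✓
w4: no successors, so □(□¬p ∧ p) holds vacuously. ✓
— 3 worlds.

2 and 3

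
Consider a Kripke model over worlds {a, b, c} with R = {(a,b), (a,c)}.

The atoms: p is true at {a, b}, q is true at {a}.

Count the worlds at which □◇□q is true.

a: successors {b, c}; ◇□q there: b:F, c:F. ✗
b: no successors, so □◇□q holds vacuously. ✓
c: no successors, so □◇□q holds vacuously. ✓
Satisfying worlds: {b, c}.

2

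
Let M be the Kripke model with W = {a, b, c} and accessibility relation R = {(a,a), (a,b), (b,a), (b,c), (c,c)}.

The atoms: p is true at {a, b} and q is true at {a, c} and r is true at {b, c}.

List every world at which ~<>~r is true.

a: <>~r is T. ✗
b: <>~r is T. ✗
c: <>~r is F. ✓

{c}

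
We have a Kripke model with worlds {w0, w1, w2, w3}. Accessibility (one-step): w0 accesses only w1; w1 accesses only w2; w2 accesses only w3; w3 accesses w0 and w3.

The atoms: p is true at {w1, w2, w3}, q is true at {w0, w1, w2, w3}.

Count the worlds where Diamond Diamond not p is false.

w0: successors {w1}; Diamond not p there: w1:F. ✗
w1: successors {w2}; Diamond not p there: w2:F. ✗
w2: successors {w3}; Diamond not p there: w3:T. ✓
w3: successors {w0, w3}; Diamond not p there: w0:F, w3:T. ✓
Satisfying worlds: {w2, w3}.
So Diamond Diamond not p fails at the other 2 worlds.

2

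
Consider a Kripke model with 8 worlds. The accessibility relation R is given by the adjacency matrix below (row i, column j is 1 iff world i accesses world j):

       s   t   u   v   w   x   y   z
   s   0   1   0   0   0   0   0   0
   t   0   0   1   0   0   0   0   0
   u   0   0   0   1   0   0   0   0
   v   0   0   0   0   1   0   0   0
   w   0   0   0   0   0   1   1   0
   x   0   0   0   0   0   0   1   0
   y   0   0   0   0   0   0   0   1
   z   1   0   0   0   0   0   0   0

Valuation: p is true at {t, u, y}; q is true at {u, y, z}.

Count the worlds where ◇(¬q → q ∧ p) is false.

s: successors {t}; ¬q → q ∧ p there: t:F. ✗
t: successors {u}; ¬q → q ∧ p there: u:T. ✓
u: successors {v}; ¬q → q ∧ p there: v:F. ✗
v: successors {w}; ¬q → q ∧ p there: w:F. ✗
w: successors {x, y}; ¬q → q ∧ p there: x:F, y:T. ✓
x: successors {y}; ¬q → q ∧ p there: y:T. ✓
y: successors {z}; ¬q → q ∧ p there: z:T. ✓
z: successors {s}; ¬q → q ∧ p there: s:F. ✗
Satisfying worlds: {t, w, x, y}.
So ◇(¬q → q ∧ p) fails at the other 4 worlds.

4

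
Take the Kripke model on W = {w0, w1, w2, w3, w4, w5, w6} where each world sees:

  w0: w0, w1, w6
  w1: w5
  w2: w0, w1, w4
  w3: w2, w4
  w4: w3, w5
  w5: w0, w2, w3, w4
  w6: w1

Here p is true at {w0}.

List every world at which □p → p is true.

{w0, w1, w2, w3, w4, w5, w6}

w0: □p is F, p is T. ✓
w1: □p is F, p is F. ✓
w2: □p is F, p is F. ✓
w3: □p is F, p is F. ✓
w4: □p is F, p is F. ✓
w5: □p is F, p is F. ✓
w6: □p is F, p is F. ✓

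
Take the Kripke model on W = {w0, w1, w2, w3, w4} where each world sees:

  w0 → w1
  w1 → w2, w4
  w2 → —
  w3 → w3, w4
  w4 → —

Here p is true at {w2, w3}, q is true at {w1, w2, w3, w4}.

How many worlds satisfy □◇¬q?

w0: successors {w1}; ◇¬q there: w1:F. ✗
w1: successors {w2, w4}; ◇¬q there: w2:F, w4:F. ✗
w2: no successors, so □◇¬q holds vacuously. ✓
w3: successors {w3, w4}; ◇¬q there: w3:F, w4:F. ✗
w4: no successors, so □◇¬q holds vacuously. ✓
Satisfying worlds: {w2, w4}.

2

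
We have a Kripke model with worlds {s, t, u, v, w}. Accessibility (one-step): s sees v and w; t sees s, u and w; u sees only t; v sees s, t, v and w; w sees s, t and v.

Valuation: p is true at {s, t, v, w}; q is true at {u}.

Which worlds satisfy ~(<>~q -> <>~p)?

s: <>~q -> <>~p is F. ✓
t: <>~q -> <>~p is T. ✗
u: <>~q -> <>~p is F. ✓
v: <>~q -> <>~p is F. ✓
w: <>~q -> <>~p is F. ✓

{s, u, v, w}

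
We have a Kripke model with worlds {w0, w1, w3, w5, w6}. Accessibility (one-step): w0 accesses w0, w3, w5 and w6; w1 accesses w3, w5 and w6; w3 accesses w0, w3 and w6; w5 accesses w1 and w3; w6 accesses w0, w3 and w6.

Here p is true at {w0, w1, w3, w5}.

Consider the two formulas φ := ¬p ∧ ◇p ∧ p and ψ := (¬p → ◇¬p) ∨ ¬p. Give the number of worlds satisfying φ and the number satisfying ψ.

0 and 5

For ¬p ∧ ◇p ∧ p:
w0: ¬p is F, ◇p ∧ p is T. ✗
w1: ¬p is F, ◇p ∧ p is T. ✗
w3: ¬p is F, ◇p ∧ p is T. ✗
w5: ¬p is F, ◇p ∧ p is T. ✗
w6: ¬p is T, ◇p ∧ p is F. ✗
— 0 worlds.
For (¬p → ◇¬p) ∨ ¬p:
w0: ¬p → ◇¬p is T, ¬p is F. ✓
w1: ¬p → ◇¬p is T, ¬p is F. ✓
w3: ¬p → ◇¬p is T, ¬p is F. ✓
w5: ¬p → ◇¬p is T, ¬p is F. ✓
w6: ¬p → ◇¬p is T, ¬p is T. ✓
— 5 worlds.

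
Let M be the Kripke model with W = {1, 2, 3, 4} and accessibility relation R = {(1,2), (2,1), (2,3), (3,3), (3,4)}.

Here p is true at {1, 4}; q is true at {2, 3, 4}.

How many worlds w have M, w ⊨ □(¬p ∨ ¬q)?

3

1: successors {2}; ¬p ∨ ¬q there: 2:T. ✓
2: successors {1, 3}; ¬p ∨ ¬q there: 1:T, 3:T. ✓
3: successors {3, 4}; ¬p ∨ ¬q there: 3:T, 4:F. ✗
4: no successors, so □(¬p ∨ ¬q) holds vacuously. ✓
Satisfying worlds: {1, 2, 4}.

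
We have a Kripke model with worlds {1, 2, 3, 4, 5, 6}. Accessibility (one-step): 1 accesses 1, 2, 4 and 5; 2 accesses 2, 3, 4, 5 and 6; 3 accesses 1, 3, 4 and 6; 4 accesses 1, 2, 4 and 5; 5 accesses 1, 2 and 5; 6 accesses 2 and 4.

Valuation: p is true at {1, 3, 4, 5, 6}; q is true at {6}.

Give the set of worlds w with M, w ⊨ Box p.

{3}

1: successors {1, 2, 4, 5}; p there: 1:T, 2:F, 4:T, 5:T. ✗
2: successors {2, 3, 4, 5, 6}; p there: 2:F, 3:T, 4:T, 5:T, 6:T. ✗
3: successors {1, 3, 4, 6}; p there: 1:T, 3:T, 4:T, 6:T. ✓
4: successors {1, 2, 4, 5}; p there: 1:T, 2:F, 4:T, 5:T. ✗
5: successors {1, 2, 5}; p there: 1:T, 2:F, 5:T. ✗
6: successors {2, 4}; p there: 2:F, 4:T. ✗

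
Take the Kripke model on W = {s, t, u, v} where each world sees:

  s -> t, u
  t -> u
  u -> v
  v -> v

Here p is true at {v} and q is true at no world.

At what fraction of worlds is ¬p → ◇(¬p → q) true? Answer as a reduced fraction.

1/2

s: ¬p is T, ◇(¬p → q) is F. ✗
t: ¬p is T, ◇(¬p → q) is F. ✗
u: ¬p is T, ◇(¬p → q) is T. ✓
v: ¬p is F, ◇(¬p → q) is T. ✓
That's 2 of 4 worlds, so 2/4 = 1/2.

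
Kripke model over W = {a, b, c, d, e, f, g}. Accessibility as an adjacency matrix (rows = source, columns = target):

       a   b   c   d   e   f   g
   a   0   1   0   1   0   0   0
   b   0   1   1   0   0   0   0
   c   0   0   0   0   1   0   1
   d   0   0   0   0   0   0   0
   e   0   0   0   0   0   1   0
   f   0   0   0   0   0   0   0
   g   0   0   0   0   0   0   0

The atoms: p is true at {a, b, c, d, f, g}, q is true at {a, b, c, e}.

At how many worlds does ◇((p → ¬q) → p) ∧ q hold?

4

a: ◇((p → ¬q) → p) is T, q is T. ✓
b: ◇((p → ¬q) → p) is T, q is T. ✓
c: ◇((p → ¬q) → p) is T, q is T. ✓
d: ◇((p → ¬q) → p) is F, q is F. ✗
e: ◇((p → ¬q) → p) is T, q is T. ✓
f: ◇((p → ¬q) → p) is F, q is F. ✗
g: ◇((p → ¬q) → p) is F, q is F. ✗
Satisfying worlds: {a, b, c, e}.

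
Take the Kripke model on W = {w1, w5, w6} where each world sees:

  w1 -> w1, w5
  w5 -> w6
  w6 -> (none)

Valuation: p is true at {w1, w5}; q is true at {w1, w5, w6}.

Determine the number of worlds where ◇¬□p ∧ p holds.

w1: ◇¬□p is T, p is T. ✓
w5: ◇¬□p is F, p is T. ✗
w6: ◇¬□p is F, p is F. ✗
Satisfying worlds: {w1}.

1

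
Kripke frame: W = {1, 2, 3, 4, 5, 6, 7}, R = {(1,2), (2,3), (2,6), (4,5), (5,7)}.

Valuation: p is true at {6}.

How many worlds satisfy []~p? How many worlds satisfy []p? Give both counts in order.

For []~p:
1: successors {2}; ~p there: 2:T. ✓
2: successors {3, 6}; ~p there: 3:T, 6:F. ✗
3: no successors, so []~p holds vacuously. ✓
4: successors {5}; ~p there: 5:T. ✓
5: successors {7}; ~p there: 7:T. ✓
6: no successors, so []~p holds vacuously. ✓
7: no successors, so []~p holds vacuously. ✓
— 6 worlds.
For []p:
1: successors {2}; p there: 2:F. ✗
2: successors {3, 6}; p there: 3:F, 6:T. ✗
3: no successors, so []p holds vacuously. ✓
4: successors {5}; p there: 5:F. ✗
5: successors {7}; p there: 7:F. ✗
6: no successors, so []p holds vacuously. ✓
7: no successors, so []p holds vacuously. ✓
— 3 worlds.

6 and 3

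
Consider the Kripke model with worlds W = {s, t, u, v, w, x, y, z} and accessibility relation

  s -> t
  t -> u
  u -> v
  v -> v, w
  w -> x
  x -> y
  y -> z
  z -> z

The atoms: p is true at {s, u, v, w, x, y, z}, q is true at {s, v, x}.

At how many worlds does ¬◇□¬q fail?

s: ◇□¬q is T. ✗
t: ◇□¬q is F. ✓
u: ◇□¬q is F. ✓
v: ◇□¬q is F. ✓
w: ◇□¬q is T. ✗
x: ◇□¬q is T. ✗
y: ◇□¬q is T. ✗
z: ◇□¬q is T. ✗
Satisfying worlds: {t, u, v}.
So ¬◇□¬q fails at the other 5 worlds.

5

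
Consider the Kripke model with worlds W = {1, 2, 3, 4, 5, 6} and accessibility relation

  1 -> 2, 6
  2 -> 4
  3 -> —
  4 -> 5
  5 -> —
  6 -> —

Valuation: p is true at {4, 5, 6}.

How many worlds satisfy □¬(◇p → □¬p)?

4

1: successors {2, 6}; ¬(◇p → □¬p) there: 2:T, 6:F. ✗
2: successors {4}; ¬(◇p → □¬p) there: 4:T. ✓
3: no successors, so □¬(◇p → □¬p) holds vacuously. ✓
4: successors {5}; ¬(◇p → □¬p) there: 5:F. ✗
5: no successors, so □¬(◇p → □¬p) holds vacuously. ✓
6: no successors, so □¬(◇p → □¬p) holds vacuously. ✓
Satisfying worlds: {2, 3, 5, 6}.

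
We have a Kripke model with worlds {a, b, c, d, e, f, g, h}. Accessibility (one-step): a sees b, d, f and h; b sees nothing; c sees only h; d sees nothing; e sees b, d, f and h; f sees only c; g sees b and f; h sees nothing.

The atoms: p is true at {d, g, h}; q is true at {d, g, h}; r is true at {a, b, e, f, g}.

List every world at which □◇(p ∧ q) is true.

a: successors {b, d, f, h}; ◇(p ∧ q) there: b:F, d:F, f:F, h:F. ✗
b: no successors, so □◇(p ∧ q) holds vacuously. ✓
c: successors {h}; ◇(p ∧ q) there: h:F. ✗
d: no successors, so □◇(p ∧ q) holds vacuously. ✓
e: successors {b, d, f, h}; ◇(p ∧ q) there: b:F, d:F, f:F, h:F. ✗
f: successors {c}; ◇(p ∧ q) there: c:T. ✓
g: successors {b, f}; ◇(p ∧ q) there: b:F, f:F. ✗
h: no successors, so □◇(p ∧ q) holds vacuously. ✓

{b, d, f, h}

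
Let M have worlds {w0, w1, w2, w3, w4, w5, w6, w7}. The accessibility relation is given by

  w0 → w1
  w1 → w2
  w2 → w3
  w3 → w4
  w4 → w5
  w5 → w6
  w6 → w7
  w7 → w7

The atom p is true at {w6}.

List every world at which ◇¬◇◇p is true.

{w0, w1, w2, w4, w5, w6, w7}

w0: successors {w1}; ¬◇◇p there: w1:T. ✓
w1: successors {w2}; ¬◇◇p there: w2:T. ✓
w2: successors {w3}; ¬◇◇p there: w3:T. ✓
w3: successors {w4}; ¬◇◇p there: w4:F. ✗
w4: successors {w5}; ¬◇◇p there: w5:T. ✓
w5: successors {w6}; ¬◇◇p there: w6:T. ✓
w6: successors {w7}; ¬◇◇p there: w7:T. ✓
w7: successors {w7}; ¬◇◇p there: w7:T. ✓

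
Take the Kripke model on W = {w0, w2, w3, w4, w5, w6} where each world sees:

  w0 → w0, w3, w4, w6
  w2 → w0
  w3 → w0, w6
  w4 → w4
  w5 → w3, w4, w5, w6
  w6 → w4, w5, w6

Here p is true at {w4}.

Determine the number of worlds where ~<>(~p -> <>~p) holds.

w0: <>(~p -> <>~p) is T. ✗
w2: <>(~p -> <>~p) is T. ✗
w3: <>(~p -> <>~p) is T. ✗
w4: <>(~p -> <>~p) is T. ✗
w5: <>(~p -> <>~p) is T. ✗
w6: <>(~p -> <>~p) is T. ✗
Satisfying worlds: ∅.

0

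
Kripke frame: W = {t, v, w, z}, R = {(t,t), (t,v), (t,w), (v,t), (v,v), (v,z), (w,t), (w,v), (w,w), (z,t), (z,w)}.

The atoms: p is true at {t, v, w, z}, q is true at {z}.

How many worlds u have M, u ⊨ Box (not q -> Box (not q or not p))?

t: successors {t, v, w}; not q -> Box (not q or not p) there: t:T, v:F, w:T. ✗
v: successors {t, v, z}; not q -> Box (not q or not p) there: t:T, v:F, z:T. ✗
w: successors {t, v, w}; not q -> Box (not q or not p) there: t:T, v:F, w:T. ✗
z: successors {t, w}; not q -> Box (not q or not p) there: t:T, w:T. ✓
Satisfying worlds: {z}.

1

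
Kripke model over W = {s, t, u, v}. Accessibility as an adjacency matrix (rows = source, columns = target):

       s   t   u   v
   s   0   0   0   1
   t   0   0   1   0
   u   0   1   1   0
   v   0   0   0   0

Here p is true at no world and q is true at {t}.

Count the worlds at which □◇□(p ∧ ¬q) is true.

1

s: successors {v}; ◇□(p ∧ ¬q) there: v:F. ✗
t: successors {u}; ◇□(p ∧ ¬q) there: u:F. ✗
u: successors {t, u}; ◇□(p ∧ ¬q) there: t:F, u:F. ✗
v: no successors, so □◇□(p ∧ ¬q) holds vacuously. ✓
Satisfying worlds: {v}.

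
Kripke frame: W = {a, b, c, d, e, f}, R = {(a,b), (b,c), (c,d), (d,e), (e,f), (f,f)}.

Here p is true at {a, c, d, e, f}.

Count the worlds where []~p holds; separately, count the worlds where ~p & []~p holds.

For []~p:
a: successors {b}; ~p there: b:T. ✓
b: successors {c}; ~p there: c:F. ✗
c: successors {d}; ~p there: d:F. ✗
d: successors {e}; ~p there: e:F. ✗
e: successors {f}; ~p there: f:F. ✗
f: successors {f}; ~p there: f:F. ✗
— 1 world.
For ~p & []~p:
a: ~p is F, []~p is T. ✗
b: ~p is T, []~p is F. ✗
c: ~p is F, []~p is F. ✗
d: ~p is F, []~p is F. ✗
e: ~p is F, []~p is F. ✗
f: ~p is F, []~p is F. ✗
— 0 worlds.

1 and 0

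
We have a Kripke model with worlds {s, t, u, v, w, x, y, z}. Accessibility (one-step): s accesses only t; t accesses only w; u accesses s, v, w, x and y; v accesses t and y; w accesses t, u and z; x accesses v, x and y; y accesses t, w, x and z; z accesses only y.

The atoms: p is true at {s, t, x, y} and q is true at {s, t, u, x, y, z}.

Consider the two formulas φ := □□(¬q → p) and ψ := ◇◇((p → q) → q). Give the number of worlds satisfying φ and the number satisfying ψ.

For □□(¬q → p):
s: successors {t}; □(¬q → p) there: t:F. ✗
t: successors {w}; □(¬q → p) there: w:T. ✓
u: successors {s, v, w, x, y}; □(¬q → p) there: s:T, v:T, w:T, x:F, y:F. ✗
v: successors {t, y}; □(¬q → p) there: t:F, y:F. ✗
w: successors {t, u, z}; □(¬q → p) there: t:F, u:F, z:T. ✗
x: successors {v, x, y}; □(¬q → p) there: v:T, x:F, y:F. ✗
y: successors {t, w, x, z}; □(¬q → p) there: t:F, w:T, x:F, z:T. ✗
z: successors {y}; □(¬q → p) there: y:F. ✗
— 1 world.
For ◇◇((p → q) → q):
s: successors {t}; ◇((p → q) → q) there: t:F. ✗
t: successors {w}; ◇((p → q) → q) there: w:T. ✓
u: successors {s, v, w, x, y}; ◇((p → q) → q) there: s:T, v:T, w:T, x:T, y:T. ✓
v: successors {t, y}; ◇((p → q) → q) there: t:F, y:T. ✓
w: successors {t, u, z}; ◇((p → q) → q) there: t:F, u:T, z:T. ✓
x: successors {v, x, y}; ◇((p → q) → q) there: v:T, x:T, y:T. ✓
y: successors {t, w, x, z}; ◇((p → q) → q) there: t:F, w:T, x:T, z:T. ✓
z: successors {y}; ◇((p → q) → q) there: y:T. ✓
— 7 worlds.

1 and 7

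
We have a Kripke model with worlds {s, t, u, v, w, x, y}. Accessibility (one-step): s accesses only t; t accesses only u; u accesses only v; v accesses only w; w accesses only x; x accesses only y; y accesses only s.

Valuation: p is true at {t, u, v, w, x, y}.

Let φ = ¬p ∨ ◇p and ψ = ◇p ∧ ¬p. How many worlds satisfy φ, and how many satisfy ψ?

6 and 1

For ¬p ∨ ◇p:
s: ¬p is T, ◇p is T. ✓
t: ¬p is F, ◇p is T. ✓
u: ¬p is F, ◇p is T. ✓
v: ¬p is F, ◇p is T. ✓
w: ¬p is F, ◇p is T. ✓
x: ¬p is F, ◇p is T. ✓
y: ¬p is F, ◇p is F. ✗
— 6 worlds.
For ◇p ∧ ¬p:
s: ◇p is T, ¬p is T. ✓
t: ◇p is T, ¬p is F. ✗
u: ◇p is T, ¬p is F. ✗
v: ◇p is T, ¬p is F. ✗
w: ◇p is T, ¬p is F. ✗
x: ◇p is T, ¬p is F. ✗
y: ◇p is F, ¬p is F. ✗
— 1 world.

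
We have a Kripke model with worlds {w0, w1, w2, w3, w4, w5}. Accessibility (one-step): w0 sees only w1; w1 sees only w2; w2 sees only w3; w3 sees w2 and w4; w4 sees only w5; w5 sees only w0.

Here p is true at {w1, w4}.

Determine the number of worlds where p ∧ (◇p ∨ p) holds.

2

w0: p is F, ◇p ∨ p is T. ✗
w1: p is T, ◇p ∨ p is T. ✓
w2: p is F, ◇p ∨ p is F. ✗
w3: p is F, ◇p ∨ p is T. ✗
w4: p is T, ◇p ∨ p is T. ✓
w5: p is F, ◇p ∨ p is F. ✗
Satisfying worlds: {w1, w4}.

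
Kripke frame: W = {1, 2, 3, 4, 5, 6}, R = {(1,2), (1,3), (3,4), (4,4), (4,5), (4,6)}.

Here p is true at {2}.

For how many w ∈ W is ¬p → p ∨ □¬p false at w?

1: ¬p is T, p ∨ □¬p is F. ✗
2: ¬p is F, p ∨ □¬p is T. ✓
3: ¬p is T, p ∨ □¬p is T. ✓
4: ¬p is T, p ∨ □¬p is T. ✓
5: ¬p is T, p ∨ □¬p is T. ✓
6: ¬p is T, p ∨ □¬p is T. ✓
Satisfying worlds: {2, 3, 4, 5, 6}.
So ¬p → p ∨ □¬p fails at the other 1 world.

1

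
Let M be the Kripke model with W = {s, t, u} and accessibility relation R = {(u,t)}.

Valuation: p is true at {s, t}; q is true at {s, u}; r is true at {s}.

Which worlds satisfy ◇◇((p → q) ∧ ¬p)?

s: no successors, so ◇◇((p → q) ∧ ¬p) fails. ✗
t: no successors, so ◇◇((p → q) ∧ ¬p) fails. ✗
u: successors {t}; ◇((p → q) ∧ ¬p) there: t:F. ✗

∅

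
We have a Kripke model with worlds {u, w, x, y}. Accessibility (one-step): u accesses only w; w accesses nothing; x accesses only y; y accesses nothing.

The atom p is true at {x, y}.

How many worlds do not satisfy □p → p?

1

u: □p is F, p is F. ✓
w: □p is T, p is F. ✗
x: □p is T, p is T. ✓
y: □p is T, p is T. ✓
Satisfying worlds: {u, x, y}.
So □p → p fails at the other 1 world.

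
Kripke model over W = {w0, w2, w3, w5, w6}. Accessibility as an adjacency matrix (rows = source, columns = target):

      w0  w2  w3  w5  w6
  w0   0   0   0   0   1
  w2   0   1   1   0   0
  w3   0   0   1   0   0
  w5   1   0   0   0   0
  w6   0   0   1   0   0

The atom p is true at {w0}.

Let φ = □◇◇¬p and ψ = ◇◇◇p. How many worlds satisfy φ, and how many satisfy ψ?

For □◇◇¬p:
w0: successors {w6}; ◇◇¬p there: w6:T. ✓
w2: successors {w2, w3}; ◇◇¬p there: w2:T, w3:T. ✓
w3: successors {w3}; ◇◇¬p there: w3:T. ✓
w5: successors {w0}; ◇◇¬p there: w0:T. ✓
w6: successors {w3}; ◇◇¬p there: w3:T. ✓
— 5 worlds.
For ◇◇◇p:
w0: successors {w6}; ◇◇p there: w6:F. ✗
w2: successors {w2, w3}; ◇◇p there: w2:F, w3:F. ✗
w3: successors {w3}; ◇◇p there: w3:F. ✗
w5: successors {w0}; ◇◇p there: w0:F. ✗
w6: successors {w3}; ◇◇p there: w3:F. ✗
— 0 worlds.

5 and 0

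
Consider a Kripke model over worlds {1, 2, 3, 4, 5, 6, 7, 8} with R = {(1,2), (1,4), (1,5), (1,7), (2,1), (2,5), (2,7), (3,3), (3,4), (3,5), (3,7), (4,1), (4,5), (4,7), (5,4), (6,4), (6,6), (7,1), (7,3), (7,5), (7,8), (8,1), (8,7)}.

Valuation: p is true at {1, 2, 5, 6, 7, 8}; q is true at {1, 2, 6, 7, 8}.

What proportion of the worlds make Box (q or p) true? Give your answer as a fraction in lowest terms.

1: successors {2, 4, 5, 7}; q or p there: 2:T, 4:F, 5:T, 7:T. ✗
2: successors {1, 5, 7}; q or p there: 1:T, 5:T, 7:T. ✓
3: successors {3, 4, 5, 7}; q or p there: 3:F, 4:F, 5:T, 7:T. ✗
4: successors {1, 5, 7}; q or p there: 1:T, 5:T, 7:T. ✓
5: successors {4}; q or p there: 4:F. ✗
6: successors {4, 6}; q or p there: 4:F, 6:T. ✗
7: successors {1, 3, 5, 8}; q or p there: 1:T, 3:F, 5:T, 8:T. ✗
8: successors {1, 7}; q or p there: 1:T, 7:T. ✓
That's 3 of 8 worlds, so 3/8.

3/8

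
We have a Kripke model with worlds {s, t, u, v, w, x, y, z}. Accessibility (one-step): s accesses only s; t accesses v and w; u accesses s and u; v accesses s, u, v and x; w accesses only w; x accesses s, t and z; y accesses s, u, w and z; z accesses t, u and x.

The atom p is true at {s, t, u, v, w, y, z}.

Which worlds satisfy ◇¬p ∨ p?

{s, t, u, v, w, y, z}

s: ◇¬p is F, p is T. ✓
t: ◇¬p is F, p is T. ✓
u: ◇¬p is F, p is T. ✓
v: ◇¬p is T, p is T. ✓
w: ◇¬p is F, p is T. ✓
x: ◇¬p is F, p is F. ✗
y: ◇¬p is F, p is T. ✓
z: ◇¬p is T, p is T. ✓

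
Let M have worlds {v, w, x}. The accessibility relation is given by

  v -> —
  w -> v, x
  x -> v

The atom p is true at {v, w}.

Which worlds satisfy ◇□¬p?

v: no successors, so ◇□¬p fails. ✗
w: successors {v, x}; □¬p there: v:T, x:F. ✓
x: successors {v}; □¬p there: v:T. ✓

{w, x}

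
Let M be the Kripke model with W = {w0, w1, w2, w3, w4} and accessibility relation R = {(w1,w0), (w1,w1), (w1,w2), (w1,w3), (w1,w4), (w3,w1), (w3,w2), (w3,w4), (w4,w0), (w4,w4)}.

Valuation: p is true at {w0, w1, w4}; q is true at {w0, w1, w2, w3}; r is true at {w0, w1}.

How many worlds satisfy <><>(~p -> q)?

3

w0: no successors, so <><>(~p -> q) fails. ✗
w1: successors {w0, w1, w2, w3, w4}; <>(~p -> q) there: w0:F, w1:T, w2:F, w3:T, w4:T. ✓
w2: no successors, so <><>(~p -> q) fails. ✗
w3: successors {w1, w2, w4}; <>(~p -> q) there: w1:T, w2:F, w4:T. ✓
w4: successors {w0, w4}; <>(~p -> q) there: w0:F, w4:T. ✓
Satisfying worlds: {w1, w3, w4}.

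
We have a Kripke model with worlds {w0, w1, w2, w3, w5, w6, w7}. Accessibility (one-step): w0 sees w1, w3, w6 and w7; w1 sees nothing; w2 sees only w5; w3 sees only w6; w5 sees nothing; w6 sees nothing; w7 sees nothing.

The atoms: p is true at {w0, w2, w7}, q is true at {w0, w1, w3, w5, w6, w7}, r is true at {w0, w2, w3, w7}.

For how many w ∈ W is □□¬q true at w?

w0: successors {w1, w3, w6, w7}; □¬q there: w1:T, w3:F, w6:T, w7:T. ✗
w1: no successors, so □□¬q holds vacuously. ✓
w2: successors {w5}; □¬q there: w5:T. ✓
w3: successors {w6}; □¬q there: w6:T. ✓
w5: no successors, so □□¬q holds vacuously. ✓
w6: no successors, so □□¬q holds vacuously. ✓
w7: no successors, so □□¬q holds vacuously. ✓
Satisfying worlds: {w1, w2, w3, w5, w6, w7}.

6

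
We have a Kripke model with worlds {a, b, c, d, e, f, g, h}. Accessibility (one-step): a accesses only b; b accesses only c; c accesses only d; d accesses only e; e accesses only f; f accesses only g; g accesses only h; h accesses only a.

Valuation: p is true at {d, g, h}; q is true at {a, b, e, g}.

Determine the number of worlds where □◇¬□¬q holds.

4

a: successors {b}; ◇¬□¬q there: b:F. ✗
b: successors {c}; ◇¬□¬q there: c:T. ✓
c: successors {d}; ◇¬□¬q there: d:F. ✗
d: successors {e}; ◇¬□¬q there: e:T. ✓
e: successors {f}; ◇¬□¬q there: f:F. ✗
f: successors {g}; ◇¬□¬q there: g:T. ✓
g: successors {h}; ◇¬□¬q there: h:T. ✓
h: successors {a}; ◇¬□¬q there: a:F. ✗
Satisfying worlds: {b, d, f, g}.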